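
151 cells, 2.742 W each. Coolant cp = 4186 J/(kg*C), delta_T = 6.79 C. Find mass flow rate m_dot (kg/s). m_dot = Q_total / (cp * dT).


Step 1: Total heat Q = 151 * 2.742 W = 414.04 W
Step 2: denom = cp * dT = 4186 * 6.79 = 28423
Step 3: m_dot = 414.04 / 28423 = 0.01457 kg/s

0.01457 kg/s


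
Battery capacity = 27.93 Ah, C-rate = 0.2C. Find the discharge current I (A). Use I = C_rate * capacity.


At 0.2C: I = 0.2 * 27.93 Ah = 5.586 A

5.586 A


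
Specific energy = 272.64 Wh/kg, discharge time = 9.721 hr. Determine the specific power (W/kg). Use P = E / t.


Specific power = 272.64 Wh/kg / 9.721 hr = 28.05 W/kg

28.05 W/kg


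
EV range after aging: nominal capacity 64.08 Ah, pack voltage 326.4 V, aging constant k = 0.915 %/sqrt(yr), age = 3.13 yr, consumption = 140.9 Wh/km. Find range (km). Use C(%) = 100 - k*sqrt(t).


Step 1: capacity retention = 100 - 0.915 * sqrt(3.13) = 100 - 0.915 * 1.7692 = 98.381%
Step 2: C_now = 64.08 * 98.381/100 = 63.043 Ah
Step 3: E_pack = V * C_now = 326.4 * 63.043 = 20577 Wh
Step 4: range = E_pack / consumption = 20577 / 140.9 = 146.0 km

146.0 km


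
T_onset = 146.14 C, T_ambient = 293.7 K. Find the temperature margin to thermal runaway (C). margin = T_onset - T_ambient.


Convert: T_ambient = 293.7 K = 20.55 C
margin = 146.14 - 20.55 = 125.59 C

125.59 C


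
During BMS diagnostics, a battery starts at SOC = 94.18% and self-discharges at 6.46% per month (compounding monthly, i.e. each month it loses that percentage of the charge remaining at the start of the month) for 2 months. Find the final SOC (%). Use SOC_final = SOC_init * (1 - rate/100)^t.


Monthly retention factor = 1 - 6.46/100 = 0.9354
Over 2 months: factor^2 = 0.87497
SOC_final = 94.18 * 0.87497 = 82.40%

82.40%


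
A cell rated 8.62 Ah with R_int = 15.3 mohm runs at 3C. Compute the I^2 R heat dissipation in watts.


Convert: R = 15.3 mohm = 0.0153 ohm
Step 1: I = C_rate * capacity = 3 * 8.62 = 25.86 A
Step 2: Q = I^2 * R = 25.86^2 * 0.0153 = 668.74 * 0.0153 = 10.23 W

10.23 W


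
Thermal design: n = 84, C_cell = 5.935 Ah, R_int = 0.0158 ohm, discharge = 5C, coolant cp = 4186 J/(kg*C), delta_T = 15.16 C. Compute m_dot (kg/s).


Step 1: I = 5 * 5.935 = 29.675 A
Step 2: Q_cell = I^2 * R = 29.675^2 * 0.0158 = 13.914 W
Step 3: Q_total = 84 * 13.914 = 1168.8 W
Step 4: m_dot = Q_total / (cp * dT) = 1168.8 / (4186 * 15.16) = 0.01842 kg/s

0.01842 kg/s


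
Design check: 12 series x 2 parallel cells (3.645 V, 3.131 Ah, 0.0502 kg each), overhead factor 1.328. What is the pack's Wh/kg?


Step 1: V_pack = 12 * 3.645 = 43.74 V
Step 2: C_pack = 2 * 3.131 = 6.262 Ah
Step 3: E_pack = V_pack * C_pack = 43.74 * 6.262 = 273.9 Wh
Step 4: m_pack = 12 * 2 * 0.0502 * 1.328 = 1.6 kg
Step 5: ED = E_pack / m_pack = 273.9 / 1.6 = 171.2 Wh/kg

171.2 Wh/kg


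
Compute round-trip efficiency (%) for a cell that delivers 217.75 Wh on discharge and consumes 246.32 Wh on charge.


eta_e = E_dis / E_chg * 100 = 217.75 / 246.32 * 100 = 88.40%

88.40%


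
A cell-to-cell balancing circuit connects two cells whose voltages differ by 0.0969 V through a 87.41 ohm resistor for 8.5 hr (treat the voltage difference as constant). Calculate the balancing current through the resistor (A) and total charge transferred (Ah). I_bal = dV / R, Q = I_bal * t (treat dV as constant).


First, Ohm's law: I_bal = 0.0969 V / 87.41 ohm = 0.0011086 A
Then Q = I * t = 0.0011086 A * 8.5 hr = 0.009423 Ah

I=0.0011086 A, Q=0.009423 Ah


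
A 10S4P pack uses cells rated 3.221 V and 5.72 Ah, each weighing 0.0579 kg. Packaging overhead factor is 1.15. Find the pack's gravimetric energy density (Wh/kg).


Step 1: V_pack = 10 * 3.221 = 32.21 V
Step 2: C_pack = 4 * 5.72 = 22.88 Ah
Step 3: E_pack = V_pack * C_pack = 32.21 * 22.88 = 736.96 Wh
Step 4: m_pack = 10 * 4 * 0.0579 * 1.15 = 2.6634 kg
Step 5: ED = E_pack / m_pack = 736.96 / 2.6634 = 276.7 Wh/kg

276.7 Wh/kg


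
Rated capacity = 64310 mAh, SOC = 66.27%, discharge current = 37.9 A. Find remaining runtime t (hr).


Convert: C_total = 64310 mAh = 64.31 Ah
Step 1: remaining = SOC/100 * C_total = 66.27/100 * 64.31 = 42.618 Ah
Step 2: t = remaining / I = 42.618 / 37.9 = 1.124 hr

1.124 hr


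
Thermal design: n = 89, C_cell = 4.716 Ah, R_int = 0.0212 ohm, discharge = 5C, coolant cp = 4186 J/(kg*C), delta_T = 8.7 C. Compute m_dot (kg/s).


Step 1: I = 5 * 4.716 = 23.58 A
Step 2: Q_cell = I^2 * R = 23.58^2 * 0.0212 = 11.788 W
Step 3: Q_total = 89 * 11.788 = 1049.1 W
Step 4: m_dot = Q_total / (cp * dT) = 1049.1 / (4186 * 8.7) = 0.02881 kg/s

0.02881 kg/s


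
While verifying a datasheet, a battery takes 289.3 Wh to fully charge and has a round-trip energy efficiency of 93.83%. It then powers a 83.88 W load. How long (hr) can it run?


Step 1: E_discharge = eta/100 * E_charge = 93.83/100 * 289.3 = 271.45 Wh
Step 2: t = E_discharge / P = 271.45 / 83.88 = 3.236 hr

3.236 hr


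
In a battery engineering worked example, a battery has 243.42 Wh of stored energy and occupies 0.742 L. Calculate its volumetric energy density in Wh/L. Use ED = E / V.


Volumetric ED = 243.42 Wh / 0.742 L = 328.1 Wh/L

328.1 Wh/L


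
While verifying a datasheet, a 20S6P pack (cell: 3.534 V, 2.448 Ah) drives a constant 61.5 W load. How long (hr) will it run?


Step 1: E_pack = Ns * V_cell * Np * C_cell = 20 * 3.534 * 6 * 2.448 = 1038.1 Wh
Step 2: t = E_pack / P = 1038.1 / 61.5 = 16.88 hr

16.88 hr


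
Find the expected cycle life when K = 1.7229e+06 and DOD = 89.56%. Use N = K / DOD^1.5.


Step 1: DOD^1.5 = 89.56^1.5 = 847.56
Step 2: N = 1.7229e+06 / 847.56 = 2033 cycles

2033 cycles


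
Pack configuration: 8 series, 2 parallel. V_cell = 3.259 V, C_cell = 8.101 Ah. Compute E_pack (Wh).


V_pack = 8 * 3.259 = 26.072 V
C_pack = 2 * 8.101 = 16.202 Ah
E = V_pack * C_pack = 26.072 * 16.202 = 422.4 Wh

422.4 Wh


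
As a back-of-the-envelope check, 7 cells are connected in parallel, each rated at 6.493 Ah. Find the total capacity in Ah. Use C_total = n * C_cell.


Parallel capacities add: 7 * 6.493 Ah = 45.451 Ah

45.451 Ah


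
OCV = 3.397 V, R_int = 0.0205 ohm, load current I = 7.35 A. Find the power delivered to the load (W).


Step 1: V_terminal = OCV - I*R = 3.397 - 7.35 * 0.0205 = 3.2463 V
Step 2: P_out = V_terminal * I = 3.2463 * 7.35 = 23.86 W

23.86 W


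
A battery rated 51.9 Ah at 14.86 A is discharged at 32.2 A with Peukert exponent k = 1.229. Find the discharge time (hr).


Step 1: t_rated = C / I_rated = 51.9 / 14.86 = 3.4926 hr
Step 2: ratio = 14.86 / 32.2 = 0.46149
Step 3: ratio^k = 0.46149^1.229 = 0.38659
Step 4: t = t_rated * ratio^k = 3.4926 * 0.38659 = 1.350 hr

1.350 hr


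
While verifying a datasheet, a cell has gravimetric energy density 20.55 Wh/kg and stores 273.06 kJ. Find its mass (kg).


Convert: E = 273.06 kJ = 75.85 Wh
m = E / ED = 75.85 / 20.55 = 3.691 kg

3.691 kg


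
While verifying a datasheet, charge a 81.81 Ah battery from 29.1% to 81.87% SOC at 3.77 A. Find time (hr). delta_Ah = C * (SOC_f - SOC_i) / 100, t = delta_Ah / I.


Step 1: dSOC = 81.87% - 29.1% = 52.77%
Step 2: delta_Ah = 81.81 * 52.77 / 100 = 43.171 Ah
Step 3: t = 43.171 / 3.77 = 11.45 hr

11.45 hr


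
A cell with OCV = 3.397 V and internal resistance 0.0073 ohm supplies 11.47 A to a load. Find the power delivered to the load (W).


Step 1: V_terminal = OCV - I*R = 3.397 - 11.47 * 0.0073 = 3.3133 V
Step 2: P_out = V_terminal * I = 3.3133 * 11.47 = 38.00 W

38.00 W


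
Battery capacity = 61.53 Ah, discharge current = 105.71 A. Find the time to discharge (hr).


t = capacity / current = 61.53 / 105.71 = 0.5821 hr

0.5821 hr


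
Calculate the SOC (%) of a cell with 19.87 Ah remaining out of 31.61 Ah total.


SOC% = 19.87 / 31.61 * 100 = 62.86%

62.86%


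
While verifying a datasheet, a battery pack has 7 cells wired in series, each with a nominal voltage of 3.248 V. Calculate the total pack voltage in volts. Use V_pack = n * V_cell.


With 7 cells in series at 3.248 V each, V_pack = 22.736 V

22.736 V


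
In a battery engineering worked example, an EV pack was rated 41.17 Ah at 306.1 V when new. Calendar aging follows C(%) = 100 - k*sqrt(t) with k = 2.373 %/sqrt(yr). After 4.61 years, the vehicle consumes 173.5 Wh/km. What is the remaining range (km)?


Step 1: capacity retention = 100 - 2.373 * sqrt(4.61) = 100 - 2.373 * 2.1471 = 94.905%
Step 2: C_now = 41.17 * 94.905/100 = 39.072 Ah
Step 3: E_pack = V * C_now = 306.1 * 39.072 = 11960 Wh
Step 4: range = E_pack / consumption = 11960 / 173.5 = 68.93 km

68.93 km


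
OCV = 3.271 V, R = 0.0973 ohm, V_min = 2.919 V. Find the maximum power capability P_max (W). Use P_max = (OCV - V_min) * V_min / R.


dV = OCV - V_min = 0.352 V (so I_max = dV / R)
P_max = dV * V_min / R = 0.352 * 2.919 / 0.0973 = 10.56 W

10.56 W


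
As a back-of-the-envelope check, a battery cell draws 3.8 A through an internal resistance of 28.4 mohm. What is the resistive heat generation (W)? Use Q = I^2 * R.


Convert: R = 28.4 mohm = 0.0284 ohm
I^2 = 14.44
Q = 14.44 * 0.0284 = 0.4101 W

0.4101 W


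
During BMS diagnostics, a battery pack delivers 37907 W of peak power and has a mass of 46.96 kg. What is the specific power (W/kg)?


SP = P / m = 37907 / 46.96 = 807.2 W/kg

807.2 W/kg


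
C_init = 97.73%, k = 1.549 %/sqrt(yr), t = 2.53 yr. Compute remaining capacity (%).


Step 1: sqrt(2.53 yr) = 1.5906
Step 2: drop = 1.549 * 1.5906 = 2.4638
Step 3: C_final = 97.73 - 2.4638 = 95.27%

95.27%


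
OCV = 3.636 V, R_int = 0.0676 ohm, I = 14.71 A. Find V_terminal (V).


V = OCV - I*R = 3.636 - 14.71 * 0.0676 = 2.642 V

2.642 V


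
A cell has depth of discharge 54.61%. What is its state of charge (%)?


SOC = 100 - DOD = 100 - 54.61 = 45.39%

45.39%


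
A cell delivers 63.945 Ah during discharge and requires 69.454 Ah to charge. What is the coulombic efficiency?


eta_c = Q_dis / Q_chg * 100 = 63.945 / 69.454 * 100 = 92.07%

92.07%


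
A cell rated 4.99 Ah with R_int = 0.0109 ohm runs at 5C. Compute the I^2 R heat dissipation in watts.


Step 1: I = C_rate * capacity = 5 * 4.99 = 24.95 A
Step 2: Q = I^2 * R = 24.95^2 * 0.0109 = 622.5 * 0.0109 = 6.785 W

6.785 W


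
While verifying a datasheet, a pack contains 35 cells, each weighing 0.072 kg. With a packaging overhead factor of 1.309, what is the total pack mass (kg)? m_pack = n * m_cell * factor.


m_pack = n * m_cell * overhead = 35 * 0.072 * 1.309 = 3.299 kg

3.299 kg


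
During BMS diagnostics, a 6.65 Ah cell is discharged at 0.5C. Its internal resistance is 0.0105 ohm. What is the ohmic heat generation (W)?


Step 1: I = C_rate * capacity = 0.5 * 6.65 = 3.325 A
Step 2: Q = I^2 * R = 3.325^2 * 0.0105 = 11.056 * 0.0105 = 0.1161 W

0.1161 W


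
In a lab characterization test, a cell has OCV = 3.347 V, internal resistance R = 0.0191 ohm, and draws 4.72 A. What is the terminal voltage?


IR drop = 4.72 * 0.0191 = 0.090152 V
V = 3.347 - 0.090152 = 3.257 V

3.257 V


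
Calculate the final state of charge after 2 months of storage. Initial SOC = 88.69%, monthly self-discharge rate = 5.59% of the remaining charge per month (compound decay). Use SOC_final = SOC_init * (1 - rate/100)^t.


Monthly retention factor = 1 - 5.59/100 = 0.9441
Over 2 months: factor^2 = 0.89132
SOC_final = 88.69 * 0.89132 = 79.05%

79.05%


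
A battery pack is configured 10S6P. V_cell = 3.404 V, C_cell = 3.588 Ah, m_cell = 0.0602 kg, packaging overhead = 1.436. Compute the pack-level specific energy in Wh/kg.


Step 1: V_pack = 10 * 3.404 = 34.04 V
Step 2: C_pack = 6 * 3.588 = 21.528 Ah
Step 3: E_pack = V_pack * C_pack = 34.04 * 21.528 = 732.81 Wh
Step 4: m_pack = 10 * 6 * 0.0602 * 1.436 = 5.1868 kg
Step 5: ED = E_pack / m_pack = 732.81 / 5.1868 = 141.3 Wh/kg

141.3 Wh/kg


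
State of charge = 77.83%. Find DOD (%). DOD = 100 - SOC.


DOD = 100 - SOC = 100 - 77.83 = 22.17%

22.17%


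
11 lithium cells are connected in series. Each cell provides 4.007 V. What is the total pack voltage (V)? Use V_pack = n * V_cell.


V_pack = n * V_cell = 11 * 4.007 = 44.077 V

44.077 V


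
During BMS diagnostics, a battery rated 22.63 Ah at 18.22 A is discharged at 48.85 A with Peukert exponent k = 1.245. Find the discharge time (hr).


t_rated = C / I_rated = 22.63 / 18.22 = 1.242 hr
(I_rated/I)^k = (0.37298)^1.245 = 0.29292
t = t_rated * (I_rated/I)^k = 1.242 * 0.29292 = 0.3638 hr

0.3638 hr


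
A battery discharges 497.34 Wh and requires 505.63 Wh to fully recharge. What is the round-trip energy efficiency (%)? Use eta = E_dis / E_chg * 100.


eta_e = E_dis / E_chg * 100 = 497.34 / 505.63 * 100 = 98.36%

98.36%


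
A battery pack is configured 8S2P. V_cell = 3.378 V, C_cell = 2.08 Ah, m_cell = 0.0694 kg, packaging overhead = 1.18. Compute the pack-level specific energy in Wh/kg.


Step 1: V_pack = 8 * 3.378 = 27.024 V
Step 2: C_pack = 2 * 2.08 = 4.16 Ah
Step 3: E_pack = V_pack * C_pack = 27.024 * 4.16 = 112.42 Wh
Step 4: m_pack = 8 * 2 * 0.0694 * 1.18 = 1.3103 kg
Step 5: ED = E_pack / m_pack = 112.42 / 1.3103 = 85.80 Wh/kg

85.80 Wh/kg


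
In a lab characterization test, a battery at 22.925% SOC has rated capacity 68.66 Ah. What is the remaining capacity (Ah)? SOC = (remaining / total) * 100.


remaining = SOC / 100 * total = 22.925 / 100 * 68.66 = 15.74 Ah

15.74 Ah


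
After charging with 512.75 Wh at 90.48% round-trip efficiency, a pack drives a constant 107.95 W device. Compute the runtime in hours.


Step 1: E_discharge = eta/100 * E_charge = 90.48/100 * 512.75 = 463.94 Wh
Step 2: t = E_discharge / P = 463.94 / 107.95 = 4.298 hr

4.298 hr


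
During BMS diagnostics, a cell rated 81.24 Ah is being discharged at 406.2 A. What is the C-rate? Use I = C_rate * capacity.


C_rate = I / capacity = 406.2 / 81.24 = 5C

5C


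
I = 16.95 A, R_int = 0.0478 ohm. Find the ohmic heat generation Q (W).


Q = I^2 * R = 16.95^2 * 0.0478 = 13.73 W

13.73 W


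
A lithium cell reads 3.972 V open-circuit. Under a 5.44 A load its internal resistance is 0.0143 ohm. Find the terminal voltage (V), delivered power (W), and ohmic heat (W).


Step 1: V_terminal = OCV - I*R = 3.972 - 5.44 * 0.0143 = 3.8942 V
Step 2: P_out = V_terminal * I = 3.8942 * 5.44 = 21.18 W
Step 3: Q = I^2 * R = 5.44^2 * 0.0143 = 0.4232 W

V=3.8942 V, P=21.18 W, Q=0.4232 W


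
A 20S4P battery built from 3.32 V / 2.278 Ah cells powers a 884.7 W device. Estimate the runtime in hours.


Step 1: E_pack = Ns * V_cell * Np * C_cell = 20 * 3.32 * 4 * 2.278 = 605.04 Wh
Step 2: t = E_pack / P = 605.04 / 884.7 = 0.6839 hr

0.6839 hr


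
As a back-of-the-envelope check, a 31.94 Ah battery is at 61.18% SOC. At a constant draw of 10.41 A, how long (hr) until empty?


Step 1: remaining = SOC/100 * C_total = 61.18/100 * 31.94 = 19.541 Ah
Step 2: t = remaining / I = 19.541 / 10.41 = 1.877 hr

1.877 hr


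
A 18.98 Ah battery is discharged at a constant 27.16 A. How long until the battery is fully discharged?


Runtime = 18.98 Ah / 27.16 A = 0.6988 hr

0.6988 hr


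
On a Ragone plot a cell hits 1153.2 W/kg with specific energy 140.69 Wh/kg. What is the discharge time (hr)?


t = E / P = 140.69 / 1153.2 = 0.1220 hr

0.1220 hr


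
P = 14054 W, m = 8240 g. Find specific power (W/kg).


Convert: m = 8240 g = 8.24 kg
SP = P / m = 14054 / 8.24 = 1706 W/kg

1706 W/kg


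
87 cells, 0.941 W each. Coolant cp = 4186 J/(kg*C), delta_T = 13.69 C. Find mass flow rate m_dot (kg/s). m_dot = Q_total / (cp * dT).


Step 1: Total heat Q = 87 * 0.941 W = 81.867 W
Step 2: denom = cp * dT = 4186 * 13.69 = 57306
Step 3: m_dot = 81.867 / 57306 = 0.001429 kg/s

0.001429 kg/s


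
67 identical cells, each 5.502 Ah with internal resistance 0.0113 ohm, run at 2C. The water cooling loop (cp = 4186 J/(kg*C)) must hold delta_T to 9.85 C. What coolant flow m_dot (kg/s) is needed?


Step 1: I = 2 * 5.502 = 11.004 A
Step 2: Q_cell = I^2 * R = 11.004^2 * 0.0113 = 1.3683 W
Step 3: Q_total = 67 * 1.3683 = 91.676 W
Step 4: m_dot = Q_total / (cp * dT) = 91.676 / (4186 * 9.85) = 0.002223 kg/s

0.002223 kg/s


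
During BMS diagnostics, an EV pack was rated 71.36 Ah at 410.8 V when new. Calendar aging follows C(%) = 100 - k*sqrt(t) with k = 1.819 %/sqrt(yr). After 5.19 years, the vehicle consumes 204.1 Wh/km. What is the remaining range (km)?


Step 1: capacity retention = 100 - 1.819 * sqrt(5.19) = 100 - 1.819 * 2.2782 = 95.856%
Step 2: C_now = 71.36 * 95.856/100 = 68.403 Ah
Step 3: E_pack = V * C_now = 410.8 * 68.403 = 28100 Wh
Step 4: range = E_pack / consumption = 28100 / 204.1 = 137.7 km

137.7 km


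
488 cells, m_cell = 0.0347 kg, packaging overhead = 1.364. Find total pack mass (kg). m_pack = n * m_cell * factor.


Cell mass sum = 488 * 0.0347 = 16.934 kg
With overhead 1.364: m_pack = 16.934 * 1.364 = 23.10 kg

23.10 kg


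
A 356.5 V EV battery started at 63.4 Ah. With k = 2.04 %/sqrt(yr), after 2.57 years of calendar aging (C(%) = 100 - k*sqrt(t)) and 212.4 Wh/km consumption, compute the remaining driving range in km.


Step 1: capacity retention = 100 - 2.04 * sqrt(2.57) = 100 - 2.04 * 1.6031 = 96.73%
Step 2: C_now = 63.4 * 96.73/100 = 61.327 Ah
Step 3: E_pack = V * C_now = 356.5 * 61.327 = 21863 Wh
Step 4: range = E_pack / consumption = 21863 / 212.4 = 102.9 km

102.9 km


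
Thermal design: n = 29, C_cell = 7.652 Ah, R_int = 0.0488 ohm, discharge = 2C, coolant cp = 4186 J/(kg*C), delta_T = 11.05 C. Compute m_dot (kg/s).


Step 1: I = 2 * 7.652 = 15.304 A
Step 2: Q_cell = I^2 * R = 15.304^2 * 0.0488 = 11.43 W
Step 3: Q_total = 29 * 11.43 = 331.47 W
Step 4: m_dot = Q_total / (cp * dT) = 331.47 / (4186 * 11.05) = 0.007166 kg/s

0.007166 kg/s


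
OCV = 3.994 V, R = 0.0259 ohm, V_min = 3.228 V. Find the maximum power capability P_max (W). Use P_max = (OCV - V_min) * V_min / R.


P_max = (OCV - V_min) * V_min / R = (3.994 - 3.228) * 3.228 / 0.0259 = 0.766 * 3.228 / 0.0259 = 95.47 W

95.47 W


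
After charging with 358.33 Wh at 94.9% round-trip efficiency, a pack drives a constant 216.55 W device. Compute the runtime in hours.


Step 1: E_discharge = eta/100 * E_charge = 94.9/100 * 358.33 = 340.06 Wh
Step 2: t = E_discharge / P = 340.06 / 216.55 = 1.570 hr

1.570 hr


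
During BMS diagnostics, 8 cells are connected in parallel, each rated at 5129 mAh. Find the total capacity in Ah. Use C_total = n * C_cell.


Convert: C_cell = 5129 mAh = 5.129 Ah
C_total = 8 * 5.129 = 41.032 Ah

41.032 Ah


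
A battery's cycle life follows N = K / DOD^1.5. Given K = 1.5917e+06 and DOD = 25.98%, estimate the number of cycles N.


DOD^1.5 = 132.42
N = K / DOD^1.5 = 1.5917e+06 / 132.42 = 12020

12020 cycles


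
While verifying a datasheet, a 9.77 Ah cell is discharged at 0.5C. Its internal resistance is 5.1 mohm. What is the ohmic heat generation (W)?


Convert: R = 5.1 mohm = 0.0051 ohm
Step 1: I = C_rate * capacity = 0.5 * 9.77 = 4.885 A
Step 2: Q = I^2 * R = 4.885^2 * 0.0051 = 23.863 * 0.0051 = 0.1217 W

0.1217 W


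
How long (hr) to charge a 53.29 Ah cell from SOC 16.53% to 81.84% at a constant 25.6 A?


delta_Ah = 53.29 * (81.84 - 16.53) / 100 = 34.804 Ah
t = delta_Ah / I = 34.804 / 25.6 = 1.360 hr

1.360 hr


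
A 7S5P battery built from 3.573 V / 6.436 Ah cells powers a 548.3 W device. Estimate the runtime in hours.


Step 1: E_pack = Ns * V_cell * Np * C_cell = 7 * 3.573 * 5 * 6.436 = 804.85 Wh
Step 2: t = E_pack / P = 804.85 / 548.3 = 1.468 hr

1.468 hr


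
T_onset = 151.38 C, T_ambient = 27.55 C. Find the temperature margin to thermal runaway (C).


margin = T_onset - T_ambient = 151.38 - 27.55 = 123.83 C

123.83 C


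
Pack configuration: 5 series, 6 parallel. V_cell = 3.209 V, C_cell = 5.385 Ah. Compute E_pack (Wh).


V_pack = 5 * 3.209 = 16.045 V
C_pack = 6 * 5.385 = 32.31 Ah
E = V_pack * C_pack = 16.045 * 32.31 = 518.4 Wh

518.4 Wh


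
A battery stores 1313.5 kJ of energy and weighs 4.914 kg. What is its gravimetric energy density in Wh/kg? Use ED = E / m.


Convert: E = 1313.5 kJ = 364.86 Wh
ED = E / m = 364.86 / 4.914 = 74.25 Wh/kg

74.25 Wh/kg


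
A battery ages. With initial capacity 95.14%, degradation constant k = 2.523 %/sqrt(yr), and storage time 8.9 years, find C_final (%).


Step 1: sqrt(8.9 yr) = 2.9833
Step 2: drop = 2.523 * 2.9833 = 7.5269
Step 3: C_final = 95.14 - 7.5269 = 87.61%

87.61%


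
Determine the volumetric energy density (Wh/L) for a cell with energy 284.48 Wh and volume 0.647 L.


ED = E / V = 284.48 / 0.647 = 439.7 Wh/L

439.7 Wh/L


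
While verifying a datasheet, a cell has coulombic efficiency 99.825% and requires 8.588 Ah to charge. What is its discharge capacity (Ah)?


Q_dis = eta/100 * Q_chg = 99.825/100 * 8.588 = 8.573 Ah

8.573 Ah


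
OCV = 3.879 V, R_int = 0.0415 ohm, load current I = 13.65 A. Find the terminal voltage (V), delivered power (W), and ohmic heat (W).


Step 1: V_terminal = OCV - I*R = 3.879 - 13.65 * 0.0415 = 3.3125 V
Step 2: P_out = V_terminal * I = 3.3125 * 13.65 = 45.22 W
Step 3: Q = I^2 * R = 13.65^2 * 0.0415 = 7.732 W

V=3.3125 V, P=45.22 W, Q=7.732 W


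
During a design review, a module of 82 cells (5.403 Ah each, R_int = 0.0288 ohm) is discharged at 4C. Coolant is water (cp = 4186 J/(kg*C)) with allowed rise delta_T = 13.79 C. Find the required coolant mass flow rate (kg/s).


Step 1: I = 4 * 5.403 = 21.612 A
Step 2: Q_cell = I^2 * R = 21.612^2 * 0.0288 = 13.452 W
Step 3: Q_total = 82 * 13.452 = 1103.1 W
Step 4: m_dot = Q_total / (cp * dT) = 1103.1 / (4186 * 13.79) = 0.01911 kg/s

0.01911 kg/s


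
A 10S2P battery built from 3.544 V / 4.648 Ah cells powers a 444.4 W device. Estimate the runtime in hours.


Step 1: E_pack = Ns * V_cell * Np * C_cell = 10 * 3.544 * 2 * 4.648 = 329.45 Wh
Step 2: t = E_pack / P = 329.45 / 444.4 = 0.7413 hr

0.7413 hr


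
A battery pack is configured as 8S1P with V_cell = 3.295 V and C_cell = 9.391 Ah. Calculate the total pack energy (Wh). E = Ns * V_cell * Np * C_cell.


E = Ns * Vcell * Np * Ccell = 8 * 3.295 * 1 * 9.391 = 247.5 Wh

247.5 Wh


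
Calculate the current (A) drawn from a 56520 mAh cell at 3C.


Convert: capacity = 56520 mAh = 56.52 Ah
At 3C: I = 3 * 56.52 Ah = 169.56 A

169.56 A


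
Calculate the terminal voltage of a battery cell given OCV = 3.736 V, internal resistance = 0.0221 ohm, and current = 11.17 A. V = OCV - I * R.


V = OCV - I*R = 3.736 - 11.17 * 0.0221 = 3.489 V

3.489 V


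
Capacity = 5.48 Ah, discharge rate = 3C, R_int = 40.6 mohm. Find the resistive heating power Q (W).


Convert: R = 40.6 mohm = 0.0406 ohm
Step 1: I = C_rate * capacity = 3 * 5.48 = 16.44 A
Step 2: Q = I^2 * R = 16.44^2 * 0.0406 = 270.27 * 0.0406 = 10.97 W

10.97 W


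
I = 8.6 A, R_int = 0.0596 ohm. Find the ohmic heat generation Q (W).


Q = I^2 * R = 8.6^2 * 0.0596 = 4.408 W

4.408 W


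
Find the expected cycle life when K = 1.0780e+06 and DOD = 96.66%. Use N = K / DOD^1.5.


Step 1: DOD^1.5 = 96.66^1.5 = 950.32
Step 2: N = 1.0780e+06 / 950.32 = 1134 cycles

1134 cycles


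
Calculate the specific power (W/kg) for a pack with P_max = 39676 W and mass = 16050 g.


Convert: m = 16050 g = 16.05 kg
Specific power = 39676 W / 16.05 kg = 2472 W/kg

2472 W/kg


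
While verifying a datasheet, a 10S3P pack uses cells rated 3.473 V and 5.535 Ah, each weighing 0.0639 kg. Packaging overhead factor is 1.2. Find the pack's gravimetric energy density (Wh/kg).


Step 1: V_pack = 10 * 3.473 = 34.73 V
Step 2: C_pack = 3 * 5.535 = 16.605 Ah
Step 3: E_pack = V_pack * C_pack = 34.73 * 16.605 = 576.69 Wh
Step 4: m_pack = 10 * 3 * 0.0639 * 1.2 = 2.3004 kg
Step 5: ED = E_pack / m_pack = 576.69 / 2.3004 = 250.7 Wh/kg

250.7 Wh/kg


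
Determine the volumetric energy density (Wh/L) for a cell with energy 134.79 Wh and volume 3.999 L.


ED = E / V = 134.79 / 3.999 = 33.71 Wh/L

33.71 Wh/L


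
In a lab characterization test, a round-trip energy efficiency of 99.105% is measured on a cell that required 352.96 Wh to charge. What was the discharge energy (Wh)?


E_dis = eta/100 * E_chg = 99.105/100 * 352.96 = 349.8 Wh

349.8 Wh


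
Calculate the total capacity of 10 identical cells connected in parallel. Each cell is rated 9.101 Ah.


Parallel capacities add: 10 * 9.101 Ah = 91.01 Ah

91.01 Ah


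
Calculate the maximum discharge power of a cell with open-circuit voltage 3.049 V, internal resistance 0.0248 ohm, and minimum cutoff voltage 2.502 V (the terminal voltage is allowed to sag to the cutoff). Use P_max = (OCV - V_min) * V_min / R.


P_max = (OCV - V_min) * V_min / R = (3.049 - 2.502) * 2.502 / 0.0248 = 0.547 * 2.502 / 0.0248 = 55.19 W

55.19 W


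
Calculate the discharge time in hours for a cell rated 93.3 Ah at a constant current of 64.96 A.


t = capacity / current = 93.3 / 64.96 = 1.436 hr

1.436 hr


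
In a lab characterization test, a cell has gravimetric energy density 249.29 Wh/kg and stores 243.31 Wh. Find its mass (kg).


m = E / ED = 243.31 / 249.29 = 0.9760 kg

0.9760 kg


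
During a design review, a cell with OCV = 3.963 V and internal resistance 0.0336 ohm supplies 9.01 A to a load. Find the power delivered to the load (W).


Step 1: V_terminal = OCV - I*R = 3.963 - 9.01 * 0.0336 = 3.6603 V
Step 2: P_out = V_terminal * I = 3.6603 * 9.01 = 32.98 W

32.98 W


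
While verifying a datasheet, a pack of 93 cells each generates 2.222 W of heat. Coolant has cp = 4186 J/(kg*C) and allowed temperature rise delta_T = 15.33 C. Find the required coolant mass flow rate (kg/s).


Step 1: Total heat Q = 93 * 2.222 W = 206.65 W
Step 2: denom = cp * dT = 4186 * 15.33 = 64171
Step 3: m_dot = 206.65 / 64171 = 0.003220 kg/s

0.003220 kg/s


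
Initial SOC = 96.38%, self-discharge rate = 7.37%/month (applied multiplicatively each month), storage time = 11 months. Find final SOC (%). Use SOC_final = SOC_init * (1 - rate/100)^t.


Monthly retention factor = 1 - 7.37/100 = 0.9263
Over 11 months: factor^11 = 0.43079
SOC_final = 96.38 * 0.43079 = 41.52%

41.52%


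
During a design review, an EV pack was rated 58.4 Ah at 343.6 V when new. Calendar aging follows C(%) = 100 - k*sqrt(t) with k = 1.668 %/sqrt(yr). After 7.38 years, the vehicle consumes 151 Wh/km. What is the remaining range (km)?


Step 1: capacity retention = 100 - 1.668 * sqrt(7.38) = 100 - 1.668 * 2.7166 = 95.469%
Step 2: C_now = 58.4 * 95.469/100 = 55.754 Ah
Step 3: E_pack = V * C_now = 343.6 * 55.754 = 19157 Wh
Step 4: range = E_pack / consumption = 19157 / 151 = 126.9 km

126.9 km


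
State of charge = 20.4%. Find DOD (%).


Complement of SOC: DOD = 100% - 20.4% = 79.6%

79.6%


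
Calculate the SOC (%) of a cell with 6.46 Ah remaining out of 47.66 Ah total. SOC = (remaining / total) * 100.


SOC = (remaining / total) * 100 = (6.46 / 47.66) * 100 = 13.55%

13.55%


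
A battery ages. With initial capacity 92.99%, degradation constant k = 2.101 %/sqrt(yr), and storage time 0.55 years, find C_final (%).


Step 1: sqrt(0.55 yr) = 0.74162
Step 2: drop = 2.101 * 0.74162 = 1.5581
Step 3: C_final = 92.99 - 1.5581 = 91.43%

91.43%


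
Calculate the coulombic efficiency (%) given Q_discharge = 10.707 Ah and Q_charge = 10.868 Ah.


eta_c = Q_dis / Q_chg * 100 = 10.707 / 10.868 * 100 = 98.52%

98.52%


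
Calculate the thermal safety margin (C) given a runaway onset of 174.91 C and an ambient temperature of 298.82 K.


Convert: T_ambient = 298.82 K = 25.67 C
margin = 174.91 - 25.67 = 149.24 C

149.24 C


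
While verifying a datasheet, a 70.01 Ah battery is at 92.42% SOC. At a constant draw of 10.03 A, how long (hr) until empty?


Step 1: remaining = SOC/100 * C_total = 92.42/100 * 70.01 = 64.703 Ah
Step 2: t = remaining / I = 64.703 / 10.03 = 6.451 hr

6.451 hr


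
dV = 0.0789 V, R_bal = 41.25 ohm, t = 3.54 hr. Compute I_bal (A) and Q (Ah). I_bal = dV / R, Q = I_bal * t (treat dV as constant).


First, Ohm's law: I_bal = 0.0789 V / 41.25 ohm = 0.0019127 A
Then Q = I * t = 0.0019127 A * 3.54 hr = 0.006771 Ah

I=0.0019127 A, Q=0.006771 Ah


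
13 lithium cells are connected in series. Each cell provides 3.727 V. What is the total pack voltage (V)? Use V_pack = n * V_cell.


V_pack = n * V_cell = 13 * 3.727 = 48.451 V

48.451 V


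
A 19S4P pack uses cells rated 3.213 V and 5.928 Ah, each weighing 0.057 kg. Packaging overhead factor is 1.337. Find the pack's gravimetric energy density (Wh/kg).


Step 1: V_pack = 19 * 3.213 = 61.047 V
Step 2: C_pack = 4 * 5.928 = 23.712 Ah
Step 3: E_pack = V_pack * C_pack = 61.047 * 23.712 = 1447.5 Wh
Step 4: m_pack = 19 * 4 * 0.057 * 1.337 = 5.7919 kg
Step 5: ED = E_pack / m_pack = 1447.5 / 5.7919 = 249.9 Wh/kg

249.9 Wh/kg


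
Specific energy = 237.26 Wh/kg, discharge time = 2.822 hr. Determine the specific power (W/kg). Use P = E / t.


Specific power = 237.26 Wh/kg / 2.822 hr = 84.08 W/kg

84.08 W/kg


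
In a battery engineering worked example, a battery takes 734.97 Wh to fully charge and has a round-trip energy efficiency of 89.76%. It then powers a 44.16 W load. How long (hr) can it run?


Step 1: E_discharge = eta/100 * E_charge = 89.76/100 * 734.97 = 659.71 Wh
Step 2: t = E_discharge / P = 659.71 / 44.16 = 14.94 hr

14.94 hr


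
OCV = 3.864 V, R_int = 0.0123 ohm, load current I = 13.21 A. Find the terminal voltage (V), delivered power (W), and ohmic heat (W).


Step 1: V_terminal = OCV - I*R = 3.864 - 13.21 * 0.0123 = 3.7015 V
Step 2: P_out = V_terminal * I = 3.7015 * 13.21 = 48.90 W
Step 3: Q = I^2 * R = 13.21^2 * 0.0123 = 2.146 W

V=3.7015 V, P=48.90 W, Q=2.146 W


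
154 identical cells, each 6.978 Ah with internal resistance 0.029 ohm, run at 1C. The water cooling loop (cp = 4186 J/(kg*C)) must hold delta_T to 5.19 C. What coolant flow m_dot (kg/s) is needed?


Step 1: I = 1 * 6.978 = 6.978 A
Step 2: Q_cell = I^2 * R = 6.978^2 * 0.029 = 1.4121 W
Step 3: Q_total = 154 * 1.4121 = 217.46 W
Step 4: m_dot = Q_total / (cp * dT) = 217.46 / (4186 * 5.19) = 0.01001 kg/s

0.01001 kg/s


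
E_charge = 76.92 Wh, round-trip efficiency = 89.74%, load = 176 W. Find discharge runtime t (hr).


Step 1: E_discharge = eta/100 * E_charge = 89.74/100 * 76.92 = 69.028 Wh
Step 2: t = E_discharge / P = 69.028 / 176 = 0.3922 hr

0.3922 hr


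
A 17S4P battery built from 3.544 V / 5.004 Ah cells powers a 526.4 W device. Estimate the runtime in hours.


Step 1: E_pack = Ns * V_cell * Np * C_cell = 17 * 3.544 * 4 * 5.004 = 1205.9 Wh
Step 2: t = E_pack / P = 1205.9 / 526.4 = 2.291 hr

2.291 hr


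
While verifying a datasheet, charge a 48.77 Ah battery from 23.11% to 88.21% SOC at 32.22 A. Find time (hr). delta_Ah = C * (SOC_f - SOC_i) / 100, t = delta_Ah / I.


delta_Ah = 48.77 * (88.21 - 23.11) / 100 = 31.749 Ah
t = delta_Ah / I = 31.749 / 32.22 = 0.9854 hr

0.9854 hr


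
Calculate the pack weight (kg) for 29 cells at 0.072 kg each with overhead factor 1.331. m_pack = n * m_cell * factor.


Cell mass sum = 29 * 0.072 = 2.088 kg
With overhead 1.331: m_pack = 2.088 * 1.331 = 2.779 kg

2.779 kg


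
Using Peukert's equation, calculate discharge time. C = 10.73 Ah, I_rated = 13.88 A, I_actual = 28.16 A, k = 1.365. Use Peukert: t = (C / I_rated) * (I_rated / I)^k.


t_rated = C / I_rated = 10.73 / 13.88 = 0.77305 hr
(I_rated/I)^k = (0.4929)^1.365 = 0.38073
t = t_rated * (I_rated/I)^k = 0.77305 * 0.38073 = 0.2943 hr

0.2943 hr


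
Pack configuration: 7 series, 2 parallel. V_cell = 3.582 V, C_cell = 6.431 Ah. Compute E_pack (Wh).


V_pack = 7 * 3.582 = 25.074 V
C_pack = 2 * 6.431 = 12.862 Ah
E = V_pack * C_pack = 25.074 * 12.862 = 322.5 Wh

322.5 Wh


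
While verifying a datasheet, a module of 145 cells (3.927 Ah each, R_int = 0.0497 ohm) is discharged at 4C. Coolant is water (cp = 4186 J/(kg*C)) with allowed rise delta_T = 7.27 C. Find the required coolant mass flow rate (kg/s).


Step 1: I = 4 * 3.927 = 15.708 A
Step 2: Q_cell = I^2 * R = 15.708^2 * 0.0497 = 12.263 W
Step 3: Q_total = 145 * 12.263 = 1778.1 W
Step 4: m_dot = Q_total / (cp * dT) = 1778.1 / (4186 * 7.27) = 0.05843 kg/s

0.05843 kg/s


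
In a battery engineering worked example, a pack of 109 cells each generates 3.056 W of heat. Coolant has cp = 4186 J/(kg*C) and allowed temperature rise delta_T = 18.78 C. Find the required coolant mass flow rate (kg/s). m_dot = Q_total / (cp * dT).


Step 1: Total heat Q = 109 * 3.056 W = 333.1 W
Step 2: denom = cp * dT = 4186 * 18.78 = 78613
Step 3: m_dot = 333.1 / 78613 = 0.004237 kg/s

0.004237 kg/s


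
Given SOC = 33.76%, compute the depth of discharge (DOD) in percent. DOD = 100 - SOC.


Complement of SOC: DOD = 100% - 33.76% = 66.24%

66.24%


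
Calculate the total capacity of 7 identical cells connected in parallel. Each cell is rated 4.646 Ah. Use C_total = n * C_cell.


Parallel capacities add: 7 * 4.646 Ah = 32.522 Ah

32.522 Ah


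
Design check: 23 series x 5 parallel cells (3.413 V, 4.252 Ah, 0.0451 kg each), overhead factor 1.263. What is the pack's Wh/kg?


Step 1: V_pack = 23 * 3.413 = 78.499 V
Step 2: C_pack = 5 * 4.252 = 21.26 Ah
Step 3: E_pack = V_pack * C_pack = 78.499 * 21.26 = 1668.9 Wh
Step 4: m_pack = 23 * 5 * 0.0451 * 1.263 = 6.5505 kg
Step 5: ED = E_pack / m_pack = 1668.9 / 6.5505 = 254.8 Wh/kg

254.8 Wh/kg


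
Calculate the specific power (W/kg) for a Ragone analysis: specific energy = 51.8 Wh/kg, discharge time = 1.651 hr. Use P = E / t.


Specific power = 51.8 Wh/kg / 1.651 hr = 31.37 W/kg

31.37 W/kg


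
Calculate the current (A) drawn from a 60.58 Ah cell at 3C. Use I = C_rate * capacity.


I = C_rate * capacity = 3 * 60.58 = 181.74 A

181.74 A


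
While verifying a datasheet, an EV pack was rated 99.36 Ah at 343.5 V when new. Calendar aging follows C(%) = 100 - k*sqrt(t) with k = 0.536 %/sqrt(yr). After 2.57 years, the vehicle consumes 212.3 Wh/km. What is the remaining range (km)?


Step 1: capacity retention = 100 - 0.536 * sqrt(2.57) = 100 - 0.536 * 1.6031 = 99.141%
Step 2: C_now = 99.36 * 99.141/100 = 98.506 Ah
Step 3: E_pack = V * C_now = 343.5 * 98.506 = 33837 Wh
Step 4: range = E_pack / consumption = 33837 / 212.3 = 159.4 km

159.4 km


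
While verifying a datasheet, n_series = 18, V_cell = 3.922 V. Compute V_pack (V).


With 18 cells in series at 3.922 V each, V_pack = 70.596 V

70.596 V


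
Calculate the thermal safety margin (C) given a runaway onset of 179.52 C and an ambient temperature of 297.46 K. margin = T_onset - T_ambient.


Convert: T_ambient = 297.46 K = 24.31 C
margin = 179.52 - 24.31 = 155.21 C

155.21 C


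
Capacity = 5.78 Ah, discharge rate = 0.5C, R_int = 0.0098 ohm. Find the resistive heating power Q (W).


Step 1: I = C_rate * capacity = 0.5 * 5.78 = 2.89 A
Step 2: Q = I^2 * R = 2.89^2 * 0.0098 = 8.3521 * 0.0098 = 0.08185 W

0.08185 W


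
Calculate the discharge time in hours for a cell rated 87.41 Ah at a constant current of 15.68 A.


Runtime = 87.41 Ah / 15.68 A = 5.575 hr

5.575 hr


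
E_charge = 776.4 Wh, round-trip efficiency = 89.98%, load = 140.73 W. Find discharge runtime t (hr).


Step 1: E_discharge = eta/100 * E_charge = 89.98/100 * 776.4 = 698.6 Wh
Step 2: t = E_discharge / P = 698.6 / 140.73 = 4.964 hr

4.964 hr


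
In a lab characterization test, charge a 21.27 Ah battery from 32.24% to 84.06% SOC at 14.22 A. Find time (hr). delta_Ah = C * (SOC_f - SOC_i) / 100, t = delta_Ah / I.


delta_Ah = 21.27 * (84.06 - 32.24) / 100 = 11.022 Ah
t = delta_Ah / I = 11.022 / 14.22 = 0.7751 hr

0.7751 hr


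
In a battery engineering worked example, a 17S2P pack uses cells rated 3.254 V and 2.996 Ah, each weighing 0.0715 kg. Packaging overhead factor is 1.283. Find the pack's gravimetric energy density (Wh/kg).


Step 1: V_pack = 17 * 3.254 = 55.318 V
Step 2: C_pack = 2 * 2.996 = 5.992 Ah
Step 3: E_pack = V_pack * C_pack = 55.318 * 5.992 = 331.47 Wh
Step 4: m_pack = 17 * 2 * 0.0715 * 1.283 = 3.119 kg
Step 5: ED = E_pack / m_pack = 331.47 / 3.119 = 106.3 Wh/kg

106.3 Wh/kg


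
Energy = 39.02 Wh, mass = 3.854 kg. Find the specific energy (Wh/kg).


ED = E / m = 39.02 / 3.854 = 10.12 Wh/kg

10.12 Wh/kg


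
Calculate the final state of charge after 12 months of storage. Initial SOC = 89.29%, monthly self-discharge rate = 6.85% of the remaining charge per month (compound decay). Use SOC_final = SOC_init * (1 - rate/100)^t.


Monthly retention factor = 1 - 6.85/100 = 0.9315
Over 12 months: factor^12 = 0.42677
SOC_final = 89.29 * 0.42677 = 38.11%

38.11%


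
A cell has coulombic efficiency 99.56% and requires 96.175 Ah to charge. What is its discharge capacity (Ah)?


Q_dis = eta/100 * Q_chg = 99.56/100 * 96.175 = 95.75 Ah

95.75 Ah


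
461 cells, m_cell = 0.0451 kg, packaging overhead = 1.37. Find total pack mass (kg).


Cell mass sum = 461 * 0.0451 = 20.791 kg
With overhead 1.37: m_pack = 20.791 * 1.37 = 28.48 kg

28.48 kg


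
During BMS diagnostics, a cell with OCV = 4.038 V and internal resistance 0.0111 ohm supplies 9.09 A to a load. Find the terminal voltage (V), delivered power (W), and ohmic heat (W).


Step 1: V_terminal = OCV - I*R = 4.038 - 9.09 * 0.0111 = 3.9371 V
Step 2: P_out = V_terminal * I = 3.9371 * 9.09 = 35.79 W
Step 3: Q = I^2 * R = 9.09^2 * 0.0111 = 0.9172 W

V=3.9371 V, P=35.79 W, Q=0.9172 W


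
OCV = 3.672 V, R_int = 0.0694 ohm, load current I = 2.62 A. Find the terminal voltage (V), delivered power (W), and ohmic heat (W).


Step 1: V_terminal = OCV - I*R = 3.672 - 2.62 * 0.0694 = 3.4902 V
Step 2: P_out = V_terminal * I = 3.4902 * 2.62 = 9.144 W
Step 3: Q = I^2 * R = 2.62^2 * 0.0694 = 0.4764 W

V=3.4902 V, P=9.144 W, Q=0.4764 W


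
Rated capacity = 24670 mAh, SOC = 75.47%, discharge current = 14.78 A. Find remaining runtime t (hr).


Convert: C_total = 24670 mAh = 24.67 Ah
Step 1: remaining = SOC/100 * C_total = 75.47/100 * 24.67 = 18.618 Ah
Step 2: t = remaining / I = 18.618 / 14.78 = 1.260 hr

1.260 hr


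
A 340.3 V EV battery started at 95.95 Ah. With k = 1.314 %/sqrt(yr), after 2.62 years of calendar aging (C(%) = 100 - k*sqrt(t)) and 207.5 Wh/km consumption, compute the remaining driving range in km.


Step 1: capacity retention = 100 - 1.314 * sqrt(2.62) = 100 - 1.314 * 1.6186 = 97.873%
Step 2: C_now = 95.95 * 97.873/100 = 93.909 Ah
Step 3: E_pack = V * C_now = 340.3 * 93.909 = 31957 Wh
Step 4: range = E_pack / consumption = 31957 / 207.5 = 154.0 km

154.0 km


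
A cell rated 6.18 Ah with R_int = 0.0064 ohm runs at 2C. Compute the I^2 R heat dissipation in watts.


Step 1: I = C_rate * capacity = 2 * 6.18 = 12.36 A
Step 2: Q = I^2 * R = 12.36^2 * 0.0064 = 152.77 * 0.0064 = 0.9777 W

0.9777 W


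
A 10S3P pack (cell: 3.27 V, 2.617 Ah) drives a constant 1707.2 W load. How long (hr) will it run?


Step 1: E_pack = Ns * V_cell * Np * C_cell = 10 * 3.27 * 3 * 2.617 = 256.73 Wh
Step 2: t = E_pack / P = 256.73 / 1707.2 = 0.1504 hr

0.1504 hr


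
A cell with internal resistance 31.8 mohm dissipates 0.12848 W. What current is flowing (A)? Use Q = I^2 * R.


Convert: R = 31.8 mohm = 0.0318 ohm
I = sqrt(Q / R) = sqrt(0.12848 / 0.0318) = sqrt(4.0403) = 2.010 A

2.010 A


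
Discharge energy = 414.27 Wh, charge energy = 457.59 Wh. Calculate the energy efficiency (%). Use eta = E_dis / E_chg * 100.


Round-trip efficiency = 414.27/457.59 * 100% = 90.53%

90.53%


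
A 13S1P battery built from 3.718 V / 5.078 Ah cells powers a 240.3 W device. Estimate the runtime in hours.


Step 1: E_pack = Ns * V_cell * Np * C_cell = 13 * 3.718 * 1 * 5.078 = 245.44 Wh
Step 2: t = E_pack / P = 245.44 / 240.3 = 1.021 hr

1.021 hr


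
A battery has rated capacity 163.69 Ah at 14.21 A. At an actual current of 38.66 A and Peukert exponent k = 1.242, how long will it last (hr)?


Step 1: t_rated = C / I_rated = 163.69 / 14.21 = 11.519 hr
Step 2: ratio = 14.21 / 38.66 = 0.36756
Step 3: ratio^k = 0.36756^1.242 = 0.28849
Step 4: t = t_rated * ratio^k = 11.519 * 0.28849 = 3.323 hr

3.323 hr
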